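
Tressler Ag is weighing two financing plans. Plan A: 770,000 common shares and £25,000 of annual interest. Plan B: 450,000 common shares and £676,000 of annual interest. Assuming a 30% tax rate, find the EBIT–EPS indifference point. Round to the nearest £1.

£1,591,469

Set EPS_A = EPS_B: (EBIT − £25,000)(1 − 0.30) ÷ 770,000 = (EBIT − £676,000)(1 − 0.30) ÷ 450,000.
The (1 − t) factor cancels: (EBIT − 25,000) × 450,000 = (EBIT − 676,000) × 770,000.
Solving, EBIT = (676,000·770,000 − 25,000·450,000) / (770,000 − 450,000) = 509,270,000,000 / 320,000 = 1,591,468.75.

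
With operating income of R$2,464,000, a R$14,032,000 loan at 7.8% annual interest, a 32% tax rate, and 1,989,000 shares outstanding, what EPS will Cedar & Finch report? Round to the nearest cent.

R$0.47

Pre-tax income = R$2,464,000 − R$1,094,496.00 = R$1,369,504.00.
After tax at 32%: net income = R$1,369,504.00 × 0.68 = R$931,262.72.
EPS = R$931,262.72 ÷ 1,989,000 = R$0.47.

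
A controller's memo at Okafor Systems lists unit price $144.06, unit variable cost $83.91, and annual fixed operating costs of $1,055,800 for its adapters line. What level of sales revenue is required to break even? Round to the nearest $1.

$2,528,654

Contribution margin per unit = $144.06 − $83.91 = $60.15, a CM ratio of $60.15 ÷ $144.06 = 0.4175.
Break-even sales = FC ÷ CM ratio = $1,055,800 × $144.06 / $60.15 = $2,528,654.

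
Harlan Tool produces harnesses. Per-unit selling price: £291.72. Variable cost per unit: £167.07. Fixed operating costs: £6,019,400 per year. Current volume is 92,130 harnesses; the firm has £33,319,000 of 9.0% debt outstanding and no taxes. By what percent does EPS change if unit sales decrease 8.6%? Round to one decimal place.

-40.1%

At 92,130 units, contribution = 92,130 × £124.65 = £11,484,004.50.
Subtracting fixed costs: EBIT = £11,484,004.50 − £6,019,400 = £5,464,604.50.
After interest of £2,998,710.00, pre-tax earnings = £2,465,894.50.
DCL = total CM / (EBIT − I) = £11,484,004.50 / £2,465,894.50 = 4.6571.
%ΔEPS = DCL × %ΔSales = 4.6571 × -8.6% = -40.1%.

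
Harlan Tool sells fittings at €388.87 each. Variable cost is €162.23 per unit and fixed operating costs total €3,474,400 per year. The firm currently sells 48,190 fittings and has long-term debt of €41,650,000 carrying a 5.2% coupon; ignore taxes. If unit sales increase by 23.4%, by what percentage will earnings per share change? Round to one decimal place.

+48.4%

Total contribution margin = 48,190 × €226.64 = €10,921,781.60.
EBIT = €10,921,781.60 − €3,474,400 = €7,447,381.60.
Interest = €2,165,800.00, so EBIT − I = €5,281,581.60.
Degree of combined leverage = contribution ÷ (EBIT − I) = €10,921,781.60 ÷ €5,281,581.60 = 2.0679.
EPS therefore changes by 2.0679 × (+23.4%) = +48.4%.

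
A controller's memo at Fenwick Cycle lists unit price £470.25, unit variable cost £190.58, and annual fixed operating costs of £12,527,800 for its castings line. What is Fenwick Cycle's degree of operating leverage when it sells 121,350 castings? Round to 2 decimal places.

Total contribution margin = 121,350 × £279.67 = £33,937,954.50.
Operating income = contribution − fixed costs = £33,937,954.50 − £12,527,800 = £21,410,154.50.
Degree of operating leverage = £33,937,954.50 / £21,410,154.50 = 1.5851.

1.59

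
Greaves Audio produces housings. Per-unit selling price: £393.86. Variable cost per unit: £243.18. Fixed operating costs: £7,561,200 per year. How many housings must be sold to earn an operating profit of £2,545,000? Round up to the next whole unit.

Contribution margin per unit = £393.86 − £243.18 = £150.68.
Required volume = (fixed costs + target profit) ÷ CM = (£7,561,200 + £2,545,000) ÷ £150.68 = 67,070.61, so 67,071 housings.

67,071 housings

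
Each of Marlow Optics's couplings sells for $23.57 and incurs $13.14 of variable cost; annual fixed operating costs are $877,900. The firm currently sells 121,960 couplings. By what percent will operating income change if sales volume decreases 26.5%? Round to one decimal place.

-85.5%

Total contribution margin = 121,960 × $10.43 = $1,272,042.80.
Operating income = contribution − fixed costs = $1,272,042.80 − $877,900 = $394,142.80.
DOL = contribution ÷ EBIT = $1,272,042.80 ÷ $394,142.80 = 3.2274.
Operating income changes by 3.2274 × -26.5% = -85.5%.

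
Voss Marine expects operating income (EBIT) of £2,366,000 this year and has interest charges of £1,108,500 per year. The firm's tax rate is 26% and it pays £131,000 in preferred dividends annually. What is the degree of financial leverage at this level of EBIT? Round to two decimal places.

Annual interest charges come to £1,108,500.00.
Pre-tax preferred-dividend burden = £131,000 ÷ (1 − 0.26) = £177,027.03.
DFL = EBIT ÷ [EBIT − I − D_p/(1−t)] = £2,366,000 ÷ [£2,366,000 − £1,108,500.00 − £177,027.03] = £2,366,000 ÷ £1,080,472.97 = 2.1898.

2.19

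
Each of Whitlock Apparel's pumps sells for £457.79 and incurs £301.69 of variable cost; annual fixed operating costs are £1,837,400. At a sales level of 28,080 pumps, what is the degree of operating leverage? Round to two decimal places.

1.72

Contribution at this volume is 28,080 × £156.10 = £4,383,288.00.
EBIT = £4,383,288.00 − £1,837,400 = £2,545,888.00.
DOL = contribution ÷ EBIT = £4,383,288.00 ÷ £2,545,888.00 = 1.7217.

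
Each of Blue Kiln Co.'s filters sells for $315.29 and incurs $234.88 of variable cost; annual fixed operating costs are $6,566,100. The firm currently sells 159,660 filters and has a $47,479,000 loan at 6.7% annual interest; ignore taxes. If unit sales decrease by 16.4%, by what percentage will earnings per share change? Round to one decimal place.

At 159,660 units, contribution = 159,660 × $80.41 = $12,838,260.60.
Subtracting fixed costs: EBIT = $12,838,260.60 − $6,566,100 = $6,272,160.60.
Interest = $3,181,093.00, so EBIT − I = $3,091,067.60.
Degree of combined leverage = contribution ÷ (EBIT − I) = $12,838,260.60 ÷ $3,091,067.60 = 4.1533.
EPS therefore changes by 4.1533 × (-16.4%) = -68.1%.

-68.1%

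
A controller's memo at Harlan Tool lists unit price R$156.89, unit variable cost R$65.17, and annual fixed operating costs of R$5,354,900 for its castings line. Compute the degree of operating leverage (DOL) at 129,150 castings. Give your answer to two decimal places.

Total contribution margin = 129,150 × R$91.72 = R$11,845,638.00.
Operating income = contribution − fixed costs = R$11,845,638.00 − R$5,354,900 = R$6,490,738.00.
Degree of operating leverage = R$11,845,638.00 / R$6,490,738.00 = 1.8250.

1.83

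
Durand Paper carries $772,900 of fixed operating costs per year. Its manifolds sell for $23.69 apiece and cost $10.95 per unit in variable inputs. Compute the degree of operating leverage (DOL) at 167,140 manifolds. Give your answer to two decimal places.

1.57

Contribution at this volume is 167,140 × $12.74 = $2,129,363.60.
Operating income = contribution − fixed costs = $2,129,363.60 − $772,900 = $1,356,463.60.
So DOL = total CM / EBIT = $2,129,363.60 / $1,356,463.60 = 1.5698.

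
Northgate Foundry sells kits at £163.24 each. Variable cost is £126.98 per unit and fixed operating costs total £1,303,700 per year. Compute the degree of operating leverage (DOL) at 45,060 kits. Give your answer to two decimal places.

4.95

Contribution at this volume is 45,060 × £36.26 = £1,633,875.60.
Operating income = contribution − fixed costs = £1,633,875.60 − £1,303,700 = £330,175.60.
DOL = contribution ÷ EBIT = £1,633,875.60 ÷ £330,175.60 = 4.9485.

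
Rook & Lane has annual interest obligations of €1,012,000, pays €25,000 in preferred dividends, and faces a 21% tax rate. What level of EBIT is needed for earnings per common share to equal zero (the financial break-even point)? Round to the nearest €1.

€1,043,646

Preferred dividends are paid after tax, so their pre-tax equivalent is €25,000 ÷ (1 − 0.21) = €31,645.57.
Financial break-even EBIT = interest + D_p ÷ (1 − t) = €1,012,000 + €31,645.57 = €1,043,645.57.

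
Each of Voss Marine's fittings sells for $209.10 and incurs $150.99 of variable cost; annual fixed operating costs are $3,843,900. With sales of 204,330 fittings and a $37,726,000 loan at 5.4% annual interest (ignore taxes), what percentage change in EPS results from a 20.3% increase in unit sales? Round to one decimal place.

+40.2%

At 204,330 units, contribution = 204,330 × $58.11 = $11,873,616.30.
Operating income = contribution − fixed costs = $11,873,616.30 − $3,843,900 = $8,029,716.30.
Interest = $2,037,204.00, so EBIT − I = $5,992,512.30.
Degree of combined leverage = contribution ÷ (EBIT − I) = $11,873,616.30 ÷ $5,992,512.30 = 1.9814.
EPS therefore changes by 1.9814 × (+20.3%) = +40.2%.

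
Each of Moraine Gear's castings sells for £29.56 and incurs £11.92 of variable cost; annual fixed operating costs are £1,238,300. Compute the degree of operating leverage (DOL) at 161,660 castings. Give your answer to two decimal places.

Contribution at this volume is 161,660 × £17.64 = £2,851,682.40.
Subtracting fixed costs: EBIT = £2,851,682.40 − £1,238,300 = £1,613,382.40.
DOL = contribution ÷ EBIT = £2,851,682.40 ÷ £1,613,382.40 = 1.7675.

1.77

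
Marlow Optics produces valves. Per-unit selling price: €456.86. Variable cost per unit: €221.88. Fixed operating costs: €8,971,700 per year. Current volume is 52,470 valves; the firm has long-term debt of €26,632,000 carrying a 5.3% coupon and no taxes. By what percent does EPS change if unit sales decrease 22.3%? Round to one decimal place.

-141.3%

Contribution at this volume is 52,470 × €234.98 = €12,329,400.60.
EBIT = €12,329,400.60 − €8,971,700 = €3,357,700.60.
After interest of €1,411,496.00, pre-tax earnings = €1,946,204.60.
DCL = total CM / (EBIT − I) = €12,329,400.60 / €1,946,204.60 = 6.3351.
EPS therefore changes by 6.3351 × (-22.3%) = -141.3%.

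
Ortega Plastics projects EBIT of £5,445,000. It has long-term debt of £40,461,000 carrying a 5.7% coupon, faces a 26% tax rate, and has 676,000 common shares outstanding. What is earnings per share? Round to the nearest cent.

Interest = £2,306,277.00, so EBT = £5,445,000 − £2,306,277.00 = £3,138,723.00.
Net income = £3,138,723.00 × (1 − 0.26) = £2,322,655.02.
EPS = £2,322,655.02 ÷ 676,000 = £3.44.

£3.44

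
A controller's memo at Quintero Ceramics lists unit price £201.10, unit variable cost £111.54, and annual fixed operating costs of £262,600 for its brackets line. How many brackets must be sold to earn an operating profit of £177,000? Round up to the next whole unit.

Contribution margin per unit = £201.10 − £111.54 = £89.56.
Units = (FC + target) / CM = (£262,600 + £177,000) / £89.56 = 4,908.44, so 4,909 brackets.

4,909 brackets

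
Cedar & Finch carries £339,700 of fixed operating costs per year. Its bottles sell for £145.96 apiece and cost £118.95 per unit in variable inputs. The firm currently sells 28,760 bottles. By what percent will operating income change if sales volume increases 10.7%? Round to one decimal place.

+19.0%

Contribution at this volume is 28,760 × £27.01 = £776,807.60.
Subtracting fixed costs: EBIT = £776,807.60 − £339,700 = £437,107.60.
Degree of operating leverage = £776,807.60 / £437,107.60 = 1.7772.
So EBIT moves 1.7772 × (+10.7%) = +19.0%.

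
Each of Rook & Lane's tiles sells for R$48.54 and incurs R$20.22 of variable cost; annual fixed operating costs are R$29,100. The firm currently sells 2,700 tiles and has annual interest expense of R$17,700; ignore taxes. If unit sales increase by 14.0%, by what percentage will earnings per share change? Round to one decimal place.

+36.1%

At 2,700 units, contribution = 2,700 × R$28.32 = R$76,464.00.
Operating income = contribution − fixed costs = R$76,464.00 − R$29,100 = R$47,364.00.
Interest = R$17,700.00, so EBIT − I = R$29,664.00.
DCL = total CM / (EBIT − I) = R$76,464.00 / R$29,664.00 = 2.5777.
EPS therefore changes by 2.5777 × (+14.0%) = +36.1%.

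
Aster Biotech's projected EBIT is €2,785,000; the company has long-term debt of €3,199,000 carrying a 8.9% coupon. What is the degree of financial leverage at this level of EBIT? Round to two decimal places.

Annual interest charges come to €284,711.00.
Degree of financial leverage = EBIT / (EBIT − interest) = €2,785,000 / €2,500,289.00 = 1.1139.

1.11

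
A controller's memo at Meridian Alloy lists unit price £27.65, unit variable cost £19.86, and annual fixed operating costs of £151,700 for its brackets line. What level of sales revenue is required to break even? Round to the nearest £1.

CM per unit = £27.65 − £19.86 = £7.79; CM ratio = £7.79 / £27.65 = 0.2817.
Break-even revenue = fixed costs × price ÷ CM = £151,700 × £27.65 ÷ £7.79 = £538,447.

£538,447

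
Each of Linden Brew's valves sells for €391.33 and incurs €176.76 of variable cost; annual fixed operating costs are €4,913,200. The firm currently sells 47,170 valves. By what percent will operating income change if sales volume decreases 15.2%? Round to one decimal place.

-29.5%

Contribution at this volume is 47,170 × €214.57 = €10,121,266.90.
EBIT = €10,121,266.90 − €4,913,200 = €5,208,066.90.
Degree of operating leverage = €10,121,266.90 / €5,208,066.90 = 1.9434.
%ΔEBIT = DOL × %ΔSales = 1.9434 × -15.2% = -29.5%.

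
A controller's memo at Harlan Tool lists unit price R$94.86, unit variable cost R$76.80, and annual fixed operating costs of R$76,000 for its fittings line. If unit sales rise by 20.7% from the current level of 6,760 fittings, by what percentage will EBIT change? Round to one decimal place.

+54.8%

Contribution at this volume is 6,760 × R$18.06 = R$122,085.60.
Subtracting fixed costs: EBIT = R$122,085.60 − R$76,000 = R$46,085.60.
So DOL = total CM / EBIT = R$122,085.60 / R$46,085.60 = 2.6491.
%ΔEBIT = DOL × %ΔSales = 2.6491 × +20.7% = +54.8%.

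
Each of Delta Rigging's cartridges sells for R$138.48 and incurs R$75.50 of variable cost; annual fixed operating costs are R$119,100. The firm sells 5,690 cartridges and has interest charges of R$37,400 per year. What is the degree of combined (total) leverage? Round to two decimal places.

Contribution at this volume is 5,690 × R$62.98 = R$358,356.20.
Operating income = contribution − fixed costs = R$358,356.20 − R$119,100 = R$239,256.20. Interest = R$37,400.00, so EBIT − I = R$201,856.20.
DCL = contribution ÷ (EBIT − I) = R$358,356.20 ÷ R$201,856.20 = 1.7753.

1.78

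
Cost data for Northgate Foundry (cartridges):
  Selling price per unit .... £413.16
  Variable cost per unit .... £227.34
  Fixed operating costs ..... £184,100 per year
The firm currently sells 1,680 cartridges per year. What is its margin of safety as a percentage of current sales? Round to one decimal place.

Contribution margin per unit = £413.16 − £227.34 = £185.82. Break-even units = £184,100 ÷ £185.82 = 990.74; break-even revenue = 990.74 × £413.16 = £409,335.68.
Actual sales revenue = 1,680 × £413.16 = £694,108.80.
Margin of safety = (£694,108.80 − £409,335.68) ÷ £694,108.80 = 41.0%.

41.0%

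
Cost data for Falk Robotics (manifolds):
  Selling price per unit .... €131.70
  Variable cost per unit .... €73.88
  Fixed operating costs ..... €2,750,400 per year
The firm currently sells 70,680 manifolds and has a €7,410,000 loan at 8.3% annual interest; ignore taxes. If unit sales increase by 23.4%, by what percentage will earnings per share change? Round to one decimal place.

Contribution at this volume is 70,680 × €57.82 = €4,086,717.60.
Subtracting fixed costs: EBIT = €4,086,717.60 − €2,750,400 = €1,336,317.60.
After interest of €615,030.00, pre-tax earnings = €721,287.60.
DCL = total CM / (EBIT − I) = €4,086,717.60 / €721,287.60 = 5.6659.
%ΔEPS = DCL × %ΔSales = 5.6659 × +23.4% = +132.6%.

+132.6%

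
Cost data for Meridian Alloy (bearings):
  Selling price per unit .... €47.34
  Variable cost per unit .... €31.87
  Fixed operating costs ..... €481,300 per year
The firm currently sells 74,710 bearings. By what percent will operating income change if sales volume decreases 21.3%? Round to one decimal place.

Total contribution margin = 74,710 × €15.47 = €1,155,763.70.
Operating income = contribution − fixed costs = €1,155,763.70 − €481,300 = €674,463.70.
So DOL = total CM / EBIT = €1,155,763.70 / €674,463.70 = 1.7136.
So EBIT moves 1.7136 × (-21.3%) = -36.5%.

-36.5%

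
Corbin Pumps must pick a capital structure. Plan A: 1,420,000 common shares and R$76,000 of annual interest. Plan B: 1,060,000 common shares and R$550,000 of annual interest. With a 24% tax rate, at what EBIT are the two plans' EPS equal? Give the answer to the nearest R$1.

R$1,945,667

Set EPS_A = EPS_B: (EBIT − R$76,000)(1 − 0.24) ÷ 1,420,000 = (EBIT − R$550,000)(1 − 0.24) ÷ 1,060,000.
Cancelling (1 − t) and cross-multiplying: 1,060,000·(EBIT − 76,000) = 1,420,000·(EBIT − 550,000).
EBIT × (1,420,000 − 1,060,000) = 550,000 × 1,420,000 − 76,000 × 1,060,000 = 700,440,000,000, so EBIT = 700,440,000,000 ÷ 360,000 = 1,945,666.67.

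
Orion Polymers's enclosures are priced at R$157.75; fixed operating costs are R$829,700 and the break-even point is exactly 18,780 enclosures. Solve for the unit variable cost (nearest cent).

Contribution per unit must be FC / Q = R$829,700 / 18,780 = R$44.1800.
Variable cost per unit = R$157.75 − R$44.1800 = R$113.57.

R$113.57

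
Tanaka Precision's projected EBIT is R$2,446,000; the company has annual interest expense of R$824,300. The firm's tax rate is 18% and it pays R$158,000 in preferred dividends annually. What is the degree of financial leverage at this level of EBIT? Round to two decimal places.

Annual interest charges come to R$824,300.00.
Pre-tax preferred-dividend burden = R$158,000 ÷ (1 − 0.18) = R$192,682.93.
DFL = EBIT ÷ [EBIT − I − D_p/(1−t)] = R$2,446,000 ÷ [R$2,446,000 − R$824,300.00 − R$192,682.93] = R$2,446,000 ÷ R$1,429,017.07 = 1.7117.

1.71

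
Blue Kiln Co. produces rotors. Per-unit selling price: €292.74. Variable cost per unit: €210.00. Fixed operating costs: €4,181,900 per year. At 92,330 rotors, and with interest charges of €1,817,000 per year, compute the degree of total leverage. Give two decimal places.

4.66

At 92,330 units, contribution = 92,330 × €82.74 = €7,639,384.20.
EBIT = €7,639,384.20 − €4,181,900 = €3,457,484.20. Interest = €1,817,000.00.
DOL = €7,639,384.20 ÷ €3,457,484.20 = 2.2095; DFL = €3,457,484.20 ÷ €1,640,484.20 = 2.1076.
Combined leverage = 2.2095 × 2.1076 = 4.6567.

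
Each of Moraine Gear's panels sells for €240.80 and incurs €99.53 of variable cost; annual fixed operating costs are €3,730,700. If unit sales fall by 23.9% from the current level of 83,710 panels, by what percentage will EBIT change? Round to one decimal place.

-34.9%

Total contribution margin = 83,710 × €141.27 = €11,825,711.70.
Operating income = contribution − fixed costs = €11,825,711.70 − €3,730,700 = €8,095,011.70.
Degree of operating leverage = €11,825,711.70 / €8,095,011.70 = 1.4609.
%ΔEBIT = DOL × %ΔSales = 1.4609 × -23.9% = -34.9%.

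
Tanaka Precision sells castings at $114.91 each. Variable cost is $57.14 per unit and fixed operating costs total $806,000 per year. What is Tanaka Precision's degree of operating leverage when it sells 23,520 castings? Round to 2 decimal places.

2.46

At 23,520 units, contribution = 23,520 × $57.77 = $1,358,750.40.
Operating income = contribution − fixed costs = $1,358,750.40 − $806,000 = $552,750.40.
DOL = contribution ÷ EBIT = $1,358,750.40 ÷ $552,750.40 = 2.4582.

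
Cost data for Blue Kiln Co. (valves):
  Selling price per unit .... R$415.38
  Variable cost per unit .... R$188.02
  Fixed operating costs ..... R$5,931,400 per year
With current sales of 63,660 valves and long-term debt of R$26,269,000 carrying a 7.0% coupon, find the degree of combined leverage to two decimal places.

At 63,660 units, contribution = 63,660 × R$227.36 = R$14,473,737.60.
Operating income = contribution − fixed costs = R$14,473,737.60 − R$5,931,400 = R$8,542,337.60. Interest = R$1,838,830.00.
DOL = R$14,473,737.60 ÷ R$8,542,337.60 = 1.6944; DFL = R$8,542,337.60 ÷ R$6,703,507.60 = 1.2743.
Combined leverage = 1.6944 × 1.2743 = 2.1592.

2.16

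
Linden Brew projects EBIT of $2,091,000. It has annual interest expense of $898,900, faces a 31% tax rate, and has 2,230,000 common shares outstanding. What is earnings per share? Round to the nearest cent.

Pre-tax income = $2,091,000 − $898,900.00 = $1,192,100.00.
After tax at 31%: net income = $1,192,100.00 × 0.69 = $822,549.00.
EPS = $822,549.00 ÷ 2,230,000 = $0.37.

$0.37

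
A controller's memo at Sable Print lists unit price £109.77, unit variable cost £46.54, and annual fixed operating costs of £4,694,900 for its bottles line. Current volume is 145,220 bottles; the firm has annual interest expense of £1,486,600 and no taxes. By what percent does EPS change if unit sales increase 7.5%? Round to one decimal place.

Contribution at this volume is 145,220 × £63.23 = £9,182,260.60.
Operating income = contribution − fixed costs = £9,182,260.60 − £4,694,900 = £4,487,360.60.
After interest of £1,486,600.00, pre-tax earnings = £3,000,760.60.
DCL = total CM / (EBIT − I) = £9,182,260.60 / £3,000,760.60 = 3.0600.
%ΔEPS = DCL × %ΔSales = 3.0600 × +7.5% = +22.9%.

+22.9%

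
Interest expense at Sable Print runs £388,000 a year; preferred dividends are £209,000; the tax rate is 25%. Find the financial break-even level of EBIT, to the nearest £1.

Preferred dividends are paid after tax, so their pre-tax equivalent is £209,000 ÷ (1 − 0.25) = £278,666.67.
EPS = 0 when EBIT covers interest plus the pre-tax preferred burden: £388,000 + £278,666.67 = £666,666.67.

£666,667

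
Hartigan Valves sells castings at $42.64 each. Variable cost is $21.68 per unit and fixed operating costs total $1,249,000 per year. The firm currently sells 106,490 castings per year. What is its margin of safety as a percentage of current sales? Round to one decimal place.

44.0%

Each unit contributes $42.64 − $21.68 = $20.96. Break-even units = $1,249,000 ÷ $20.96 = 59,589.69; break-even revenue = 59,589.69 × $42.64 = $2,540,904.58.
Current sales = 106,490 × $42.64 = $4,540,733.60.
Margin of safety = ($4,540,733.60 − $2,540,904.58) ÷ $4,540,733.60 = 44.0%.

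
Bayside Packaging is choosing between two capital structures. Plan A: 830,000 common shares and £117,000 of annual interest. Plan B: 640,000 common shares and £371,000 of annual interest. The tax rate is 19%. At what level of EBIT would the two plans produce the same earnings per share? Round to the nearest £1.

At indifference, (EBIT − 117,000)(1 − t)/830,000 = (EBIT − 371,000)(1 − t)/640,000.
The (1 − t) factor cancels: (EBIT − 117,000) × 640,000 = (EBIT − 371,000) × 830,000.
EBIT × (830,000 − 640,000) = 371,000 × 830,000 − 117,000 × 640,000 = 233,050,000,000, so EBIT = 233,050,000,000 ÷ 190,000 = 1,226,578.95.

£1,226,579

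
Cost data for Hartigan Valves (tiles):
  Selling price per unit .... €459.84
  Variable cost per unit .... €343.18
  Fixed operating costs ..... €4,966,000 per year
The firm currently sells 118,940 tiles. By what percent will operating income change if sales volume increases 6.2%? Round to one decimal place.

At 118,940 units, contribution = 118,940 × €116.66 = €13,875,540.40.
Operating income = contribution − fixed costs = €13,875,540.40 − €4,966,000 = €8,909,540.40.
Degree of operating leverage = €13,875,540.40 / €8,909,540.40 = 1.5574.
So EBIT moves 1.5574 × (+6.2%) = +9.7%.

+9.7%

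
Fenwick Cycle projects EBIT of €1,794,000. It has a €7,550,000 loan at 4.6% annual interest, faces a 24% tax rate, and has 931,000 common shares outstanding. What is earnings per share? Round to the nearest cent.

€1.18

Interest = €347,300.00, so EBT = €1,794,000 − €347,300.00 = €1,446,700.00.
After tax at 24%: net income = €1,446,700.00 × 0.76 = €1,099,492.00.
EPS = €1,099,492.00 ÷ 931,000 = €1.18.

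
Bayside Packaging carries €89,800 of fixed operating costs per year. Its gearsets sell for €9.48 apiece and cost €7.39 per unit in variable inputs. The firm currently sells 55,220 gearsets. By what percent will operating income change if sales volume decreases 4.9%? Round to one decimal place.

At 55,220 units, contribution = 55,220 × €2.09 = €115,409.80.
Operating income = contribution − fixed costs = €115,409.80 − €89,800 = €25,609.80.
DOL = contribution ÷ EBIT = €115,409.80 ÷ €25,609.80 = 4.5065.
Operating income changes by 4.5065 × -4.9% = -22.1%.

-22.1%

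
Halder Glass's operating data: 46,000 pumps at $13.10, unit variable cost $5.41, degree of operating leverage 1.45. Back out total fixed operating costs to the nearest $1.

Contribution at this volume is 46,000 × $7.69 = $353,740.00.
Since DOL = CM ÷ EBIT, EBIT = $353,740.00 ÷ 1.45 = $243,958.62.
And FC = contribution − EBIT = $353,740.00 − $243,958.62 = $109,781.

$109,781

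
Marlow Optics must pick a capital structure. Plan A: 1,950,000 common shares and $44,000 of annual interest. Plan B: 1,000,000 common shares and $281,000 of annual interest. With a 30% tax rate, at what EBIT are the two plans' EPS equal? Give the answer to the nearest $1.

Set EPS_A = EPS_B: (EBIT − $44,000)(1 − 0.30) ÷ 1,950,000 = (EBIT − $281,000)(1 − 0.30) ÷ 1,000,000.
The (1 − t) factor cancels: (EBIT − 44,000) × 1,000,000 = (EBIT − 281,000) × 1,950,000.
Solving, EBIT = (281,000·1,950,000 − 44,000·1,000,000) / (1,950,000 − 1,000,000) = 503,950,000,000 / 950,000 = 530,473.68.

$530,474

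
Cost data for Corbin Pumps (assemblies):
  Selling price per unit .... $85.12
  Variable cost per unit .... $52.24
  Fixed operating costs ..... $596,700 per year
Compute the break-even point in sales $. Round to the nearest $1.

Contribution margin per unit = $85.12 − $52.24 = $32.88, a CM ratio of $32.88 ÷ $85.12 = 0.3863.
Break-even sales = FC ÷ CM ratio = $596,700 × $85.12 / $32.88 = $1,544,742.

$1,544,742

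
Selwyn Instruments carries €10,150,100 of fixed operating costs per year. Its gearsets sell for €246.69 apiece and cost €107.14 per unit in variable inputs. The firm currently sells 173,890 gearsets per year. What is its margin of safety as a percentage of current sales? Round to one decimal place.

58.2%

Contribution margin per unit = €246.69 − €107.14 = €139.55. Break-even units = €10,150,100 ÷ €139.55 = 72,734.50; break-even revenue = 72,734.50 × €246.69 = €17,942,874.73.
Actual sales revenue = 173,890 × €246.69 = €42,896,924.10.
Margin of safety = (€42,896,924.10 − €17,942,874.73) ÷ €42,896,924.10 = 58.2%.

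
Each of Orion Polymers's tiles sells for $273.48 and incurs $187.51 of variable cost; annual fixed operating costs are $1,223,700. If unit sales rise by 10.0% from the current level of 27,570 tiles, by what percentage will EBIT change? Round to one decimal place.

+20.7%

Total contribution margin = 27,570 × $85.97 = $2,370,192.90.
Subtracting fixed costs: EBIT = $2,370,192.90 − $1,223,700 = $1,146,492.90.
Degree of operating leverage = $2,370,192.90 / $1,146,492.90 = 2.0673.
%ΔEBIT = DOL × %ΔSales = 2.0673 × +10.0% = +20.7%.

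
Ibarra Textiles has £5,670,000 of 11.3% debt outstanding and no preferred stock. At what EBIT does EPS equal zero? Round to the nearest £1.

Annual interest = 11.3% × £5,670,000 = £640,710.00.
With no preferred dividends, EPS = 0 when EBIT exactly covers interest, so the financial break-even EBIT is £640,710.00.

£640,710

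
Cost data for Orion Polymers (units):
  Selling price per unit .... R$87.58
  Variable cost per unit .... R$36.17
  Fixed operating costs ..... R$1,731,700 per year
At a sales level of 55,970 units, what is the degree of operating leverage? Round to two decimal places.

2.51

Total contribution margin = 55,970 × R$51.41 = R$2,877,417.70.
EBIT = R$2,877,417.70 − R$1,731,700 = R$1,145,717.70.
So DOL = total CM / EBIT = R$2,877,417.70 / R$1,145,717.70 = 2.5115.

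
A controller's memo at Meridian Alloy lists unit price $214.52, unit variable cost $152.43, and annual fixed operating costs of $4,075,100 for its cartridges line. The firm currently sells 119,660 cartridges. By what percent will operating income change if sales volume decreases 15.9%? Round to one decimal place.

Total contribution margin = 119,660 × $62.09 = $7,429,689.40.
EBIT = $7,429,689.40 − $4,075,100 = $3,354,589.40.
So DOL = total CM / EBIT = $7,429,689.40 / $3,354,589.40 = 2.2148.
So EBIT moves 2.2148 × (-15.9%) = -35.2%.

-35.2%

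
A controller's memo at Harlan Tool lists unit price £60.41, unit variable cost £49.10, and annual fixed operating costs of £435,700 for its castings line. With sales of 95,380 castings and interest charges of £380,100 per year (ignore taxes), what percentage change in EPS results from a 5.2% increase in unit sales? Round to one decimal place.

+21.3%

Total contribution margin = 95,380 × £11.31 = £1,078,747.80.
Operating income = contribution − fixed costs = £1,078,747.80 − £435,700 = £643,047.80.
After interest of £380,100.00, pre-tax earnings = £262,947.80.
Degree of combined leverage = contribution ÷ (EBIT − I) = £1,078,747.80 ÷ £262,947.80 = 4.1025.
EPS therefore changes by 4.1025 × (+5.2%) = +21.3%.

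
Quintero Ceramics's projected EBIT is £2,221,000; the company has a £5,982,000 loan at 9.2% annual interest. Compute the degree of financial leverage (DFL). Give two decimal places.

1.33

Annual interest charges come to £550,344.00.
DFL = EBIT ÷ (EBIT − I) = £2,221,000 ÷ (£2,221,000 − £550,344.00) = £2,221,000 ÷ £1,670,656.00 = 1.3294.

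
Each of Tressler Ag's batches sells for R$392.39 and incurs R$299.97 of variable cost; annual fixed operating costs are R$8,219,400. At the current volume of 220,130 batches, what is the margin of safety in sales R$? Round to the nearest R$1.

Each unit contributes R$392.39 − R$299.97 = R$92.42. Break-even units = R$8,219,400 ÷ R$92.42 = 88,935.30; break-even revenue = 88,935.30 × R$392.39 = R$34,897,320.56.
Current sales = 220,130 × R$392.39 = R$86,376,810.70.
Margin of safety = R$86,376,810.70 − R$34,897,320.56 = R$51,479,490.

R$51,479,490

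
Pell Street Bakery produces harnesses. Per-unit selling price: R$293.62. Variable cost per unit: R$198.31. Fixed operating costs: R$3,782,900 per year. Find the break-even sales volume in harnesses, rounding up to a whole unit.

Unit CM = price − variable cost = R$293.62 − R$198.31 = R$95.31.
Break-even Q = R$3,782,900 / R$95.31 = 39,690.48 → 39,691 harnesses.

39,691 harnesses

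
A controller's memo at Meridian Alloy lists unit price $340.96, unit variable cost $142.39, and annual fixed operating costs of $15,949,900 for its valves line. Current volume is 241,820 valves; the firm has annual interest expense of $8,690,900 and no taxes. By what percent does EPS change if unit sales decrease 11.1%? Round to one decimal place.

At 241,820 units, contribution = 241,820 × $198.57 = $48,018,197.40.
EBIT = $48,018,197.40 − $15,949,900 = $32,068,297.40.
After interest of $8,690,900.00, pre-tax earnings = $23,377,397.40.
DCL = total CM / (EBIT − I) = $48,018,197.40 / $23,377,397.40 = 2.0540.
EPS therefore changes by 2.0540 × (-11.1%) = -22.8%.

-22.8%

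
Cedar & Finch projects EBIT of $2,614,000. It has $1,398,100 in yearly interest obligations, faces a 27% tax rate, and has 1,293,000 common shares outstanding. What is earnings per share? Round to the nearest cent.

$0.69

Pre-tax income = $2,614,000 − $1,398,100.00 = $1,215,900.00.
After tax at 27%: net income = $1,215,900.00 × 0.73 = $887,607.00.
EPS = $887,607.00 ÷ 1,293,000 = $0.69.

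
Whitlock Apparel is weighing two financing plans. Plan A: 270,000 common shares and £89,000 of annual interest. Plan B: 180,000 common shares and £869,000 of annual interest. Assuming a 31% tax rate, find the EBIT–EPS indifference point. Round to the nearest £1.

£2,429,000

Set EPS_A = EPS_B: (EBIT − £89,000)(1 − 0.31) ÷ 270,000 = (EBIT − £869,000)(1 − 0.31) ÷ 180,000.
Cancelling (1 − t) and cross-multiplying: 180,000·(EBIT − 89,000) = 270,000·(EBIT − 869,000).
Solving, EBIT = (869,000·270,000 − 89,000·180,000) / (270,000 − 180,000) = 218,610,000,000 / 90,000 = 2,429,000.00.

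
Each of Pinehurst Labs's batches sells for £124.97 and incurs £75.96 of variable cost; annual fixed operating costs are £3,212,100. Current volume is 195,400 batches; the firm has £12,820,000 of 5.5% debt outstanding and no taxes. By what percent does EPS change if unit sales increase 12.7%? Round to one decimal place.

+21.5%

Contribution at this volume is 195,400 × £49.01 = £9,576,554.00.
EBIT = £9,576,554.00 − £3,212,100 = £6,364,454.00.
After interest of £705,100.00, pre-tax earnings = £5,659,354.00.
Degree of combined leverage = contribution ÷ (EBIT − I) = £9,576,554.00 ÷ £5,659,354.00 = 1.6922.
%ΔEPS = DCL × %ΔSales = 1.6922 × +12.7% = +21.5%.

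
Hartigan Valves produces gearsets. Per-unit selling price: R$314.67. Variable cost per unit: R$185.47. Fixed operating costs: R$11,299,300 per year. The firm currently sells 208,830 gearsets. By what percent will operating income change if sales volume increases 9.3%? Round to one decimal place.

At 208,830 units, contribution = 208,830 × R$129.20 = R$26,980,836.00.
Operating income = contribution − fixed costs = R$26,980,836.00 − R$11,299,300 = R$15,681,536.00.
So DOL = total CM / EBIT = R$26,980,836.00 / R$15,681,536.00 = 1.7205.
Operating income changes by 1.7205 × +9.3% = +16.0%.

+16.0%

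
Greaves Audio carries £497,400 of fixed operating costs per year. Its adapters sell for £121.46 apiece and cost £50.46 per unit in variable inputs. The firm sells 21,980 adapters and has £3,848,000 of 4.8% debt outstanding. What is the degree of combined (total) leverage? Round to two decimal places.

1.78

Contribution at this volume is 21,980 × £71.00 = £1,560,580.00.
Operating income = contribution − fixed costs = £1,560,580.00 − £497,400 = £1,063,180.00. Interest = £184,704.00.
DOL = £1,560,580.00 ÷ £1,063,180.00 = 1.4678; DFL = £1,063,180.00 ÷ £878,476.00 = 1.2103.
Combined leverage = 1.4678 × 1.2103 = 1.7765.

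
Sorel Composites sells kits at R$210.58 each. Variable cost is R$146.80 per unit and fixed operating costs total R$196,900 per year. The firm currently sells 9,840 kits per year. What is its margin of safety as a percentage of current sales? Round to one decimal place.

Contribution margin per unit = R$210.58 − R$146.80 = R$63.78. Break-even units = R$196,900 ÷ R$63.78 = 3,087.17; break-even revenue = 3,087.17 × R$210.58 = R$650,097.24.
Actual sales revenue = 9,840 × R$210.58 = R$2,072,107.20.
Margin of safety = (R$2,072,107.20 − R$650,097.24) ÷ R$2,072,107.20 = 68.6%.

68.6%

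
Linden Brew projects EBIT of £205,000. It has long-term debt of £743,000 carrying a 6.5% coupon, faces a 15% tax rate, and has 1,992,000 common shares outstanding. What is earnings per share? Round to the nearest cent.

Interest = £48,295.00, so EBT = £205,000 − £48,295.00 = £156,705.00.
Net income = £156,705.00 × (1 − 0.15) = £133,199.25.
EPS = £133,199.25 ÷ 1,992,000 = £0.07.

£0.07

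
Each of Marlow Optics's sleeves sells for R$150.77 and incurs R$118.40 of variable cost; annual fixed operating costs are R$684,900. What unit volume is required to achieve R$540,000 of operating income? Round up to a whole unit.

Contribution margin per unit = R$150.77 − R$118.40 = R$32.37.
Units = (FC + target) / CM = (R$684,900 + R$540,000) / R$32.37 = 37,840.59, so 37,841 sleeves.

37,841 sleeves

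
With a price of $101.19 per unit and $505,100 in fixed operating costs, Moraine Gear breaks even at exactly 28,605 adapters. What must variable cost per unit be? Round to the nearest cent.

Contribution per unit must be FC / Q = $505,100 / 28,605 = $17.6578.
Hence VC = price − CM = $101.19 − $17.6578 = $83.53.

$83.53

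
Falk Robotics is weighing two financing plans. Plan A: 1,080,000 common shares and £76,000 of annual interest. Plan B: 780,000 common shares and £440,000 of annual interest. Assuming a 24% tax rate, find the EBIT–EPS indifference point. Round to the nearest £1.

£1,386,400

At indifference, (EBIT − 76,000)(1 − t)/1,080,000 = (EBIT − 440,000)(1 − t)/780,000.
The (1 − t) factor cancels: (EBIT − 76,000) × 780,000 = (EBIT − 440,000) × 1,080,000.
Solving, EBIT = (440,000·1,080,000 − 76,000·780,000) / (1,080,000 − 780,000) = 415,920,000,000 / 300,000 = 1,386,400.00.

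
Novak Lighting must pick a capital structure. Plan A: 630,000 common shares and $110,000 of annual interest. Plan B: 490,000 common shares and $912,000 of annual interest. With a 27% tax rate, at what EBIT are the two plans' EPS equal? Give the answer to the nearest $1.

$3,719,000

At indifference, (EBIT − 110,000)(1 − t)/630,000 = (EBIT − 912,000)(1 − t)/490,000.
The (1 − t) factor cancels: (EBIT − 110,000) × 490,000 = (EBIT − 912,000) × 630,000.
EBIT × (630,000 − 490,000) = 912,000 × 630,000 − 110,000 × 490,000 = 520,660,000,000, so EBIT = 520,660,000,000 ÷ 140,000 = 3,719,000.00.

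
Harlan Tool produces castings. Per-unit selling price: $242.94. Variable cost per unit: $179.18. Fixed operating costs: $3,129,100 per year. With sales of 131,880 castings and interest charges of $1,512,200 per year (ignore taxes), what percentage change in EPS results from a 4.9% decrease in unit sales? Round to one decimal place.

-10.9%

At 131,880 units, contribution = 131,880 × $63.76 = $8,408,668.80.
Operating income = contribution − fixed costs = $8,408,668.80 − $3,129,100 = $5,279,568.80.
After interest of $1,512,200.00, pre-tax earnings = $3,767,368.80.
DCL = total CM / (EBIT − I) = $8,408,668.80 / $3,767,368.80 = 2.2320.
EPS therefore changes by 2.2320 × (-4.9%) = -10.9%.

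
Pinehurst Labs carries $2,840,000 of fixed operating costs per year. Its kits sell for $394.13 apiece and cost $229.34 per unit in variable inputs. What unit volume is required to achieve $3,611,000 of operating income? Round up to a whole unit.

39,147 kits

Unit CM = price − variable cost = $394.13 − $229.34 = $164.79.
Need Q such that Q × $164.79 − $2,840,000 = $3,611,000, i.e. Q = $6,451,000 / $164.79 = 39,146.79 → 39,147.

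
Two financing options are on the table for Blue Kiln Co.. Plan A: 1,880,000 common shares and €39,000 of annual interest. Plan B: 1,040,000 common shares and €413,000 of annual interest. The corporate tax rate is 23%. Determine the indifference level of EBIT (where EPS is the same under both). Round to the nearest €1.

€876,048

Set EPS_A = EPS_B: (EBIT − €39,000)(1 − 0.23) ÷ 1,880,000 = (EBIT − €413,000)(1 − 0.23) ÷ 1,040,000.
Cancelling (1 − t) and cross-multiplying: 1,040,000·(EBIT − 39,000) = 1,880,000·(EBIT − 413,000).
Solving, EBIT = (413,000·1,880,000 − 39,000·1,040,000) / (1,880,000 − 1,040,000) = 735,880,000,000 / 840,000 = 876,047.62.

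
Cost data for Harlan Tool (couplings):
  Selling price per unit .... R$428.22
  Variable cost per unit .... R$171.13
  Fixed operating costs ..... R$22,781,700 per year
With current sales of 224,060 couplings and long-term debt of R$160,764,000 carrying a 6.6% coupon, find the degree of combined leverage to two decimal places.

2.38

Contribution at this volume is 224,060 × R$257.09 = R$57,603,585.40.
Subtracting fixed costs: EBIT = R$57,603,585.40 − R$22,781,700 = R$34,821,885.40. Interest = R$10,610,424.00.
DOL = R$57,603,585.40 ÷ R$34,821,885.40 = 1.6542; DFL = R$34,821,885.40 ÷ R$24,211,461.40 = 1.4382.
Combined leverage = 1.6542 × 1.4382 = 2.3791.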